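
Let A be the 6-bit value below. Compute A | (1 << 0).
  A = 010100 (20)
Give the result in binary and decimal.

Mask = 1 << 0 = 000001
Bit 0 of A is 0, so OR-ing with the mask flips it to 1.
  010100
| 000001
--------
  010101

Answer: 010101 (21)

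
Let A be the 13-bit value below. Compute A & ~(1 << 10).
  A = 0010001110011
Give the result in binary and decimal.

Mask = ~(1 << 10) = 1101111111111
Bit 10 of A is 1, so AND-ing with the mask clears it to 0.
  0010001110011
& 1101111111111
---------------
  0000001110011

Answer: 0000001110011 (115)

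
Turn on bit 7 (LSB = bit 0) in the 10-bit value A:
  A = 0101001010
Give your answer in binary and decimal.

Mask = 1 << 7 = 0010000000
Bit 7 of A is 0, so OR-ing with the mask flips it to 1.
  0101001010
| 0010000000
------------
  0111001010

Answer: 0111001010 (458)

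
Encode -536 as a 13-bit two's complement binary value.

1. Binary of +536:  0001000011000
2. Invert bits:     1110111100111
3. Add 1:           1110111101000

Answer: 1110111101000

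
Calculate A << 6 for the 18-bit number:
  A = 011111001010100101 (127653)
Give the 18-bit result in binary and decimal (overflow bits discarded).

Shift left by 6: drop the top 6 bit(s), append 6 zero(s) on the right.
  011111001010100101  ->  discard [011111], keep [001010100101], append 000000
= 001010100101000000

Answer: 001010100101000000 (43328)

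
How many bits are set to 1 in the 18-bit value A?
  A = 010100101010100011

010100101010100011
1-bits at positions (from bit 0 = LSB): 0, 1, 5, 7, 9, 11, 14, 16
Count = 8

Answer: 8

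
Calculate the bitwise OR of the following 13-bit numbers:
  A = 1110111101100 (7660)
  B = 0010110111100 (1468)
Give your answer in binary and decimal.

Apply | to each column (1 where either bit is 1):
  1110111101100
| 0010110111100
---------------
  1110111111100

Answer: 1110111111100 (7676)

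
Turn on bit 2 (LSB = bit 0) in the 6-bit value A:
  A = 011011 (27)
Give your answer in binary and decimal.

Mask = 1 << 2 = 000100
Bit 2 of A is 0, so OR-ing with the mask flips it to 1.
  011011
| 000100
--------
  011111

Answer: 011111 (31)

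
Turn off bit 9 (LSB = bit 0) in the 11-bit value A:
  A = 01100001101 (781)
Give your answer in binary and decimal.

Mask = ~(1 << 9) = 10111111111
Bit 9 of A is 1, so AND-ing with the mask clears it to 0.
  01100001101
& 10111111111
-------------
  00100001101

Answer: 00100001101 (269)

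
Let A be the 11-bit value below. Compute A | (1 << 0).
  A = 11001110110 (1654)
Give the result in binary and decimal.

Mask = 1 << 0 = 00000000001
Bit 0 of A is 0, so OR-ing with the mask flips it to 1.
  11001110110
| 00000000001
-------------
  11001110111

Answer: 11001110111 (1655)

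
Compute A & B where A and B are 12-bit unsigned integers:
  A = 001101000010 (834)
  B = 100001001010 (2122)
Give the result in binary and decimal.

Apply & to each column (1 only where both bits are 1):
  001101000010
& 100001001010
--------------
  000001000010

Answer: 000001000010 (66)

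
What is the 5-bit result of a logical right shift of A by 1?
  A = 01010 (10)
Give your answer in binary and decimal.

Logical shift right by 1: drop the bottom 1 bit(s), prepend 1 zero(s) on the left.
  01010  ->  keep [0101], discard [0], prepend 0
= 00101

Answer: 00101 (5)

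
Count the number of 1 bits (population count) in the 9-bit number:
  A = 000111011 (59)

000111011
1-bits at positions (from bit 0 = LSB): 0, 1, 3, 4, 5
Count = 5

Answer: 5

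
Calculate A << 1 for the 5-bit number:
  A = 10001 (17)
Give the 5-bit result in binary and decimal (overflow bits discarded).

Shift left by 1: drop the top 1 bit(s), append 1 zero(s) on the right.
  10001  ->  discard [1], keep [0001], append 0
= 00010

Answer: 00010 (2)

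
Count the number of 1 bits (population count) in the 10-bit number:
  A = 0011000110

0011000110
1-bits at positions (from bit 0 = LSB): 1, 2, 6, 7
Count = 4

Answer: 4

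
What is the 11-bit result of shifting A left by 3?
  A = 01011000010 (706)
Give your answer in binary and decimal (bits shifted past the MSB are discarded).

Shift left by 3: drop the top 3 bit(s), append 3 zero(s) on the right.
  01011000010  ->  discard [010], keep [11000010], append 000
= 11000010000

Answer: 11000010000 (1552)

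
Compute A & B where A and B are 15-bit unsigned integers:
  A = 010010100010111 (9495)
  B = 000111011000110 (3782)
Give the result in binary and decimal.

Apply & to each column (1 only where both bits are 1):
  010010100010111
& 000111011000110
-----------------
  000010000000110

Answer: 000010000000110 (1030)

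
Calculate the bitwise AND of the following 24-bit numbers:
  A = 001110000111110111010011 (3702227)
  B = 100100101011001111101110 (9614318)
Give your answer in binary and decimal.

Apply & to each column (1 only where both bits are 1):
  001110000111110111010011
& 100100101011001111101110
--------------------------
  000100000011000111000010

Answer: 000100000011000111000010 (1061314)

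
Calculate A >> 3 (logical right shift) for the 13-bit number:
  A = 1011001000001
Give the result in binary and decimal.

Logical shift right by 3: drop the bottom 3 bit(s), prepend 3 zero(s) on the left.
  1011001000001  ->  keep [1011001000], discard [001], prepend 000
= 0001011001000

Answer: 0001011001000 (712)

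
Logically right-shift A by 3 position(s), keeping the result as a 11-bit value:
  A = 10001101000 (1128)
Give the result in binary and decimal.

Logical shift right by 3: drop the bottom 3 bit(s), prepend 3 zero(s) on the left.
  10001101000  ->  keep [10001101], discard [000], prepend 000
= 00010001101

Answer: 00010001101 (141)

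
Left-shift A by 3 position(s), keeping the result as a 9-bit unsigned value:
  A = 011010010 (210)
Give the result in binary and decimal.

Shift left by 3: drop the top 3 bit(s), append 3 zero(s) on the right.
  011010010  ->  discard [011], keep [010010], append 000
= 010010000

Answer: 010010000 (144)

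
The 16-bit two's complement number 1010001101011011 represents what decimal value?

MSB is 1, so the value is negative. Find the magnitude:
1. Invert bits:  0101110010100100
2. Add 1:        0101110010100101  = 23717
3. Apply sign:   -23717

Answer: -23717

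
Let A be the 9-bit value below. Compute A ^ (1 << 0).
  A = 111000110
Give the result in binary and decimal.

Mask = 1 << 0 = 000000001
Bit 0 of A is 0; XOR with the mask flips it to 1.
  111000110
^ 000000001
-----------
  111000111

Answer: 111000111 (455)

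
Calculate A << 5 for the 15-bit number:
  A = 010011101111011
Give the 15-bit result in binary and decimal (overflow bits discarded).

Shift left by 5: drop the top 5 bit(s), append 5 zero(s) on the right.
  010011101111011  ->  discard [01001], keep [1101111011], append 00000
= 110111101100000

Answer: 110111101100000 (28512)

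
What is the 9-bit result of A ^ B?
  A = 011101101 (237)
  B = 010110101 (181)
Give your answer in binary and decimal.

Apply ^ to each column (1 where bits differ):
  011101101
^ 010110101
-----------
  001011000

Answer: 001011000 (88)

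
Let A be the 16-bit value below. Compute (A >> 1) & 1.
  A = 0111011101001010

Bit 1 is the 2nd from the right.
  0111011101001010
                ^
That bit is 1.

Answer: 1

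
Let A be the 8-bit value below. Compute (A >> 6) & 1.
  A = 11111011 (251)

Bit 6 is the 7th from the right.
  11111011
   ^
That bit is 1.

Answer: 1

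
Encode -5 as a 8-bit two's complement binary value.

1. Binary of +5:  00000101
2. Invert bits:     11111010
3. Add 1:           11111011

Answer: 11111011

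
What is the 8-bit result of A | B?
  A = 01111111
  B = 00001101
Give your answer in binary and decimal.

Apply | to each column (1 where either bit is 1):
  01111111
| 00001101
----------
  01111111

Answer: 01111111 (127)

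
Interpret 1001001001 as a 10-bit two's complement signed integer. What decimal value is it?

MSB is 1, so the value is negative. Find the magnitude:
1. Invert bits:  0110110110
2. Add 1:        0110110111  = 439
3. Apply sign:   -439

Answer: -439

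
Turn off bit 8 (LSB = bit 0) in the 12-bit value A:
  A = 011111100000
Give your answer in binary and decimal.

Mask = ~(1 << 8) = 111011111111
Bit 8 of A is 1, so AND-ing with the mask clears it to 0.
  011111100000
& 111011111111
--------------
  011011100000

Answer: 011011100000 (1760)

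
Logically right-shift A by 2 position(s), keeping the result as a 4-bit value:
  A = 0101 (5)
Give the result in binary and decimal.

Logical shift right by 2: drop the bottom 2 bit(s), prepend 2 zero(s) on the left.
  0101  ->  keep [01], discard [01], prepend 00
= 0001

Answer: 0001 (1)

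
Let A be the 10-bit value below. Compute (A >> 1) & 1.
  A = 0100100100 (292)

Bit 1 is the 2nd from the right.
  0100100100
          ^
That bit is 0.

Answer: 0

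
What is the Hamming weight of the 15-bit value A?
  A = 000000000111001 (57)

000000000111001
1-bits at positions (from bit 0 = LSB): 0, 3, 4, 5
Count = 4

Answer: 4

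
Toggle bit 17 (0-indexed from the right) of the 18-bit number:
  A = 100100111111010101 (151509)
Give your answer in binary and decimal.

Mask = 1 << 17 = 100000000000000000
Bit 17 of A is 1; XOR with the mask flips it to 0.
  100100111111010101
^ 100000000000000000
--------------------
  000100111111010101

Answer: 000100111111010101 (20437)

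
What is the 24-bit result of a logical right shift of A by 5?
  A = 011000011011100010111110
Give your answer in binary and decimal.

Logical shift right by 5: drop the bottom 5 bit(s), prepend 5 zero(s) on the left.
  011000011011100010111110  ->  keep [0110000110111000101], discard [11110], prepend 00000
= 000000110000110111000101

Answer: 000000110000110111000101 (200133)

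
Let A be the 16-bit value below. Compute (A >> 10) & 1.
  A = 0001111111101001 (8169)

Bit 10 is the 11th from the right.
  0001111111101001
       ^
That bit is 1.

Answer: 1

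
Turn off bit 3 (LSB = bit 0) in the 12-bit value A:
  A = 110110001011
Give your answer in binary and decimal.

Mask = ~(1 << 3) = 111111110111
Bit 3 of A is 1, so AND-ing with the mask clears it to 0.
  110110001011
& 111111110111
--------------
  110110000011

Answer: 110110000011 (3459)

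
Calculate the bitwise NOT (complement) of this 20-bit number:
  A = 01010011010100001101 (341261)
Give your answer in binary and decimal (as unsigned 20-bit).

Flip each bit (0->1, 1->0):
  01010011010100001101
  10101100101011110010

Answer: 10101100101011110010 (707314)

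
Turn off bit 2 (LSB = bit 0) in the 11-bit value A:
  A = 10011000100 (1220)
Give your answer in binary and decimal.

Mask = ~(1 << 2) = 11111111011
Bit 2 of A is 1, so AND-ing with the mask clears it to 0.
  10011000100
& 11111111011
-------------
  10011000000

Answer: 10011000000 (1216)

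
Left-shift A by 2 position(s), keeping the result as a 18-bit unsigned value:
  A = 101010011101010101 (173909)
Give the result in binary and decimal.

Shift left by 2: drop the top 2 bit(s), append 2 zero(s) on the right.
  101010011101010101  ->  discard [10], keep [1010011101010101], append 00
= 101001110101010100

Answer: 101001110101010100 (171348)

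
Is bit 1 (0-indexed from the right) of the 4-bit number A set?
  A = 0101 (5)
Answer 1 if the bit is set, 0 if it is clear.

Bit 1 is the 2nd from the right.
  0101
    ^
That bit is 0.

Answer: 0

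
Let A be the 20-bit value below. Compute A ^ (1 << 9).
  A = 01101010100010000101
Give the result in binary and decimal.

Mask = 1 << 9 = 00000000001000000000
Bit 9 of A is 0; XOR with the mask flips it to 1.
  01101010100010000101
^ 00000000001000000000
----------------------
  01101010101010000101

Answer: 01101010101010000101 (436869)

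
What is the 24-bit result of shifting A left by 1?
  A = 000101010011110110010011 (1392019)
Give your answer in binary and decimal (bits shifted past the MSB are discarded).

Shift left by 1: drop the top 1 bit(s), append 1 zero(s) on the right.
  000101010011110110010011  ->  discard [0], keep [00101010011110110010011], append 0
= 001010100111101100100110

Answer: 001010100111101100100110 (2784038)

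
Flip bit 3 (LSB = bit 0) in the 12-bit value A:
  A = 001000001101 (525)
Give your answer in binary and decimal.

Mask = 1 << 3 = 000000001000
Bit 3 of A is 1; XOR with the mask flips it to 0.
  001000001101
^ 000000001000
--------------
  001000000101

Answer: 001000000101 (517)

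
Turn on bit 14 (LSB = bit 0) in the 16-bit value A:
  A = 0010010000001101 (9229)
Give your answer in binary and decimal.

Mask = 1 << 14 = 0100000000000000
Bit 14 of A is 0, so OR-ing with the mask flips it to 1.
  0010010000001101
| 0100000000000000
------------------
  0110010000001101

Answer: 0110010000001101 (25613)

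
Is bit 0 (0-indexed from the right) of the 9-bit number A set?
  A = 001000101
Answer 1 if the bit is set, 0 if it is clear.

Bit 0 is the 1st from the right.
  001000101
          ^
That bit is 1.

Answer: 1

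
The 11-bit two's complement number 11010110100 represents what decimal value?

MSB is 1, so the value is negative. Find the magnitude:
1. Invert bits:  00101001011
2. Add 1:        00101001100  = 332
3. Apply sign:   -332

Answer: -332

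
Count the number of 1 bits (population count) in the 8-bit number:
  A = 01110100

01110100
1-bits at positions (from bit 0 = LSB): 2, 4, 5, 6
Count = 4

Answer: 4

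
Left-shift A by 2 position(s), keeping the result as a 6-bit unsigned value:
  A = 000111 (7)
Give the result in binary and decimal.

Shift left by 2: drop the top 2 bit(s), append 2 zero(s) on the right.
  000111  ->  discard [00], keep [0111], append 00
= 011100

Answer: 011100 (28)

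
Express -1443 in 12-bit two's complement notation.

1. Binary of +1443:  010110100011
2. Invert bits:     101001011100
3. Add 1:           101001011101

Answer: 101001011101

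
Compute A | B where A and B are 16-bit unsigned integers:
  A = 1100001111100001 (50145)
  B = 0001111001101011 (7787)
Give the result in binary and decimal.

Apply | to each column (1 where either bit is 1):
  1100001111100001
| 0001111001101011
------------------
  1101111111101011

Answer: 1101111111101011 (57323)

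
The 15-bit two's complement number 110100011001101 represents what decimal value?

MSB is 1, so the value is negative. Find the magnitude:
1. Invert bits:  001011100110010
2. Add 1:        001011100110011  = 5939
3. Apply sign:   -5939

Answer: -5939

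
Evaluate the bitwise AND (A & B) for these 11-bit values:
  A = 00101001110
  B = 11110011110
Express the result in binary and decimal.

Apply & to each column (1 only where both bits are 1):
  00101001110
& 11110011110
-------------
  00100001110

Answer: 00100001110 (270)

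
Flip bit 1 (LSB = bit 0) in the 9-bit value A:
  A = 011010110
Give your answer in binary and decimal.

Mask = 1 << 1 = 000000010
Bit 1 of A is 1; XOR with the mask flips it to 0.
  011010110
^ 000000010
-----------
  011010100

Answer: 011010100 (212)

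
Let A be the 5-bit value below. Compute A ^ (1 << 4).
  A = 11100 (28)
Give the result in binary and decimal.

Mask = 1 << 4 = 10000
Bit 4 of A is 1; XOR with the mask flips it to 0.
  11100
^ 10000
-------
  01100

Answer: 01100 (12)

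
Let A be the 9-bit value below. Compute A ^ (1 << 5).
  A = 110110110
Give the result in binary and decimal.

Mask = 1 << 5 = 000100000
Bit 5 of A is 1; XOR with the mask flips it to 0.
  110110110
^ 000100000
-----------
  110010110

Answer: 110010110 (406)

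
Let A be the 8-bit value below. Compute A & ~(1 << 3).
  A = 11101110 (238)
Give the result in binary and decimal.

Mask = ~(1 << 3) = 11110111
Bit 3 of A is 1, so AND-ing with the mask clears it to 0.
  11101110
& 11110111
----------
  11100110

Answer: 11100110 (230)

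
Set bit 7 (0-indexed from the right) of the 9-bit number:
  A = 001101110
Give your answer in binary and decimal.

Mask = 1 << 7 = 010000000
Bit 7 of A is 0, so OR-ing with the mask flips it to 1.
  001101110
| 010000000
-----------
  011101110

Answer: 011101110 (238)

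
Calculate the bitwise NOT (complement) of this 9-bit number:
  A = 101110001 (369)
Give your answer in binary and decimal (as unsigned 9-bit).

Flip each bit (0->1, 1->0):
  101110001
  010001110

Answer: 010001110 (142)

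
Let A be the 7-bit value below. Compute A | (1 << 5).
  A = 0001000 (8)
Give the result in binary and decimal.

Mask = 1 << 5 = 0100000
Bit 5 of A is 0, so OR-ing with the mask flips it to 1.
  0001000
| 0100000
---------
  0101000

Answer: 0101000 (40)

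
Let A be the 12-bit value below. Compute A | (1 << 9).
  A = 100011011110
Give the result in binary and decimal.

Mask = 1 << 9 = 001000000000
Bit 9 of A is 0, so OR-ing with the mask flips it to 1.
  100011011110
| 001000000000
--------------
  101011011110

Answer: 101011011110 (2782)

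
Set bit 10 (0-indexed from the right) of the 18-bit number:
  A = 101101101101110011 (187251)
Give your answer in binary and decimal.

Mask = 1 << 10 = 000000010000000000
Bit 10 of A is 0, so OR-ing with the mask flips it to 1.
  101101101101110011
| 000000010000000000
--------------------
  101101111101110011

Answer: 101101111101110011 (188275)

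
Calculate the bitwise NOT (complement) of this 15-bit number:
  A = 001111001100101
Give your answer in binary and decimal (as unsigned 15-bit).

Flip each bit (0->1, 1->0):
  001111001100101
  110000110011010

Answer: 110000110011010 (24986)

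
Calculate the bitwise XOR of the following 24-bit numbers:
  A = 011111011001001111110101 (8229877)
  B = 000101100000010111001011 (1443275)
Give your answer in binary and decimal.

Apply ^ to each column (1 where bits differ):
  011111011001001111110101
^ 000101100000010111001011
--------------------------
  011010111001011000111110

Answer: 011010111001011000111110 (7050814)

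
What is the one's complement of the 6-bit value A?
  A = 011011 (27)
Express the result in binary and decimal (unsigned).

Flip each bit (0->1, 1->0):
  011011
  100100

Answer: 100100 (36)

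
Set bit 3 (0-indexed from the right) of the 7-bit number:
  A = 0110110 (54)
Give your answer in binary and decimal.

Mask = 1 << 3 = 0001000
Bit 3 of A is 0, so OR-ing with the mask flips it to 1.
  0110110
| 0001000
---------
  0111110

Answer: 0111110 (62)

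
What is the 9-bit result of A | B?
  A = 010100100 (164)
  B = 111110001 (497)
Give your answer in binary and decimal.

Apply | to each column (1 where either bit is 1):
  010100100
| 111110001
-----------
  111110101

Answer: 111110101 (501)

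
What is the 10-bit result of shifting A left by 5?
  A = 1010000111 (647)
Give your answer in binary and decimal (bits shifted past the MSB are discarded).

Shift left by 5: drop the top 5 bit(s), append 5 zero(s) on the right.
  1010000111  ->  discard [10100], keep [00111], append 00000
= 0011100000

Answer: 0011100000 (224)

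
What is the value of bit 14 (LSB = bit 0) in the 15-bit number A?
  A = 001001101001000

Bit 14 is the 15th from the right.
  001001101001000
  ^
That bit is 0.

Answer: 0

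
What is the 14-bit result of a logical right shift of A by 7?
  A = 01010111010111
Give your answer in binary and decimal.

Logical shift right by 7: drop the bottom 7 bit(s), prepend 7 zero(s) on the left.
  01010111010111  ->  keep [0101011], discard [1010111], prepend 0000000
= 00000000101011

Answer: 00000000101011 (43)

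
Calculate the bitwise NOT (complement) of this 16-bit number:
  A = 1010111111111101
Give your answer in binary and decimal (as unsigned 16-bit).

Flip each bit (0->1, 1->0):
  1010111111111101
  0101000000000010

Answer: 0101000000000010 (20482)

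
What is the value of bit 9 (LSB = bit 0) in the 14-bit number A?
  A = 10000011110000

Bit 9 is the 10th from the right.
  10000011110000
      ^
That bit is 0.

Answer: 0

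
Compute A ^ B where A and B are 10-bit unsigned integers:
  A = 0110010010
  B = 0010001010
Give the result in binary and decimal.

Apply ^ to each column (1 where bits differ):
  0110010010
^ 0010001010
------------
  0100011000

Answer: 0100011000 (280)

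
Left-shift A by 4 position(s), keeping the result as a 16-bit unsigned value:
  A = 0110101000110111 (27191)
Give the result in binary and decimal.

Shift left by 4: drop the top 4 bit(s), append 4 zero(s) on the right.
  0110101000110111  ->  discard [0110], keep [101000110111], append 0000
= 1010001101110000

Answer: 1010001101110000 (41840)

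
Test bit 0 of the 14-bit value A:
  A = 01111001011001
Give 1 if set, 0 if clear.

Bit 0 is the 1st from the right.
  01111001011001
               ^
That bit is 1.

Answer: 1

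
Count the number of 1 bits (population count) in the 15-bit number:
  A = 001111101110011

001111101110011
1-bits at positions (from bit 0 = LSB): 0, 1, 4, 5, 6, 8, 9, 10, 11, 12
Count = 10

Answer: 10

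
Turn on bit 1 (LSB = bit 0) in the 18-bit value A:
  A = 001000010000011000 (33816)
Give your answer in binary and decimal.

Mask = 1 << 1 = 000000000000000010
Bit 1 of A is 0, so OR-ing with the mask flips it to 1.
  001000010000011000
| 000000000000000010
--------------------
  001000010000011010

Answer: 001000010000011010 (33818)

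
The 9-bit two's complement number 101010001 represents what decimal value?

MSB is 1, so the value is negative. Find the magnitude:
1. Invert bits:  010101110
2. Add 1:        010101111  = 175
3. Apply sign:   -175

Answer: -175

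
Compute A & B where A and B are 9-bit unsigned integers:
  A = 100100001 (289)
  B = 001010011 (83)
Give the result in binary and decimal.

Apply & to each column (1 only where both bits are 1):
  100100001
& 001010011
-----------
  000000001

Answer: 000000001 (1)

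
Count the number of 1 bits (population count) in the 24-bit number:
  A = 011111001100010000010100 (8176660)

011111001100010000010100
1-bits at positions (from bit 0 = LSB): 2, 4, 10, 14, 15, 18, 19, 20, 21, 22
Count = 10

Answer: 10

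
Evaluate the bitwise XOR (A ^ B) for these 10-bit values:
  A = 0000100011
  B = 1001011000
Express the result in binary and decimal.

Apply ^ to each column (1 where bits differ):
  0000100011
^ 1001011000
------------
  1001111011

Answer: 1001111011 (635)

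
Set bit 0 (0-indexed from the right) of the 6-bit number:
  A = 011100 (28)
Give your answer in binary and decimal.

Mask = 1 << 0 = 000001
Bit 0 of A is 0, so OR-ing with the mask flips it to 1.
  011100
| 000001
--------
  011101

Answer: 011101 (29)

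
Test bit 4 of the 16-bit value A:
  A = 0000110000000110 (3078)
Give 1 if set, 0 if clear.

Bit 4 is the 5th from the right.
  0000110000000110
             ^
That bit is 0.

Answer: 0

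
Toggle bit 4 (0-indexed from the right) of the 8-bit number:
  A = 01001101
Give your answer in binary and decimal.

Mask = 1 << 4 = 00010000
Bit 4 of A is 0; XOR with the mask flips it to 1.
  01001101
^ 00010000
----------
  01011101

Answer: 01011101 (93)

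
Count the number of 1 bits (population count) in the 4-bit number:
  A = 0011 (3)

0011
1-bits at positions (from bit 0 = LSB): 0, 1
Count = 2

Answer: 2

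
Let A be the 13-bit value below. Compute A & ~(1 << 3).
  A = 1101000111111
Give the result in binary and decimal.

Mask = ~(1 << 3) = 1111111110111
Bit 3 of A is 1, so AND-ing with the mask clears it to 0.
  1101000111111
& 1111111110111
---------------
  1101000110111

Answer: 1101000110111 (6711)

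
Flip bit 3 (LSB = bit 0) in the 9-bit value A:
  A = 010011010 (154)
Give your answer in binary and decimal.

Mask = 1 << 3 = 000001000
Bit 3 of A is 1; XOR with the mask flips it to 0.
  010011010
^ 000001000
-----------
  010010010

Answer: 010010010 (146)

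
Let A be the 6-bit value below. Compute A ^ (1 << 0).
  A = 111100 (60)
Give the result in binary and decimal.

Mask = 1 << 0 = 000001
Bit 0 of A is 0; XOR with the mask flips it to 1.
  111100
^ 000001
--------
  111101

Answer: 111101 (61)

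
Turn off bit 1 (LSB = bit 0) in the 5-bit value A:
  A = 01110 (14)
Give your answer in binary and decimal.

Mask = ~(1 << 1) = 11101
Bit 1 of A is 1, so AND-ing with the mask clears it to 0.
  01110
& 11101
-------
  01100

Answer: 01100 (12)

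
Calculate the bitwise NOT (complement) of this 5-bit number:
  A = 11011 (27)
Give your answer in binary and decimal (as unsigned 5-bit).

Flip each bit (0->1, 1->0):
  11011
  00100

Answer: 00100 (4)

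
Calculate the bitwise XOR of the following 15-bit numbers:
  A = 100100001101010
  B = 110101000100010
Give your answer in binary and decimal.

Apply ^ to each column (1 where bits differ):
  100100001101010
^ 110101000100010
-----------------
  010001001001000

Answer: 010001001001000 (8776)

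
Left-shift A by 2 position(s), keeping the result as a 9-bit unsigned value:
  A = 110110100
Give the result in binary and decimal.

Shift left by 2: drop the top 2 bit(s), append 2 zero(s) on the right.
  110110100  ->  discard [11], keep [0110100], append 00
= 011010000

Answer: 011010000 (208)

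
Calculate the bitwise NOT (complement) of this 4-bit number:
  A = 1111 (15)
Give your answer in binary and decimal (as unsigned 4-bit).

Flip each bit (0->1, 1->0):
  1111
  0000

Answer: 0000 (0)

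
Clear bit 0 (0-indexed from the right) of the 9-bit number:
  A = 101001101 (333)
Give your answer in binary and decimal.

Mask = ~(1 << 0) = 111111110
Bit 0 of A is 1, so AND-ing with the mask clears it to 0.
  101001101
& 111111110
-----------
  101001100

Answer: 101001100 (332)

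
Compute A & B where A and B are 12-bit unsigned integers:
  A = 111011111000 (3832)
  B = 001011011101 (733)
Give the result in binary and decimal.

Apply & to each column (1 only where both bits are 1):
  111011111000
& 001011011101
--------------
  001011011000

Answer: 001011011000 (728)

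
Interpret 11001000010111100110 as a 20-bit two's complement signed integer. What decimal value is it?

MSB is 1, so the value is negative. Find the magnitude:
1. Invert bits:  00110111101000011001
2. Add 1:        00110111101000011010  = 227866
3. Apply sign:   -227866

Answer: -227866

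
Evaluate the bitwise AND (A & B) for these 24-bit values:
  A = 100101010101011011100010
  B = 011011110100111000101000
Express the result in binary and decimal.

Apply & to each column (1 only where both bits are 1):
  100101010101011011100010
& 011011110100111000101000
--------------------------
  000001010100011000100000

Answer: 000001010100011000100000 (345632)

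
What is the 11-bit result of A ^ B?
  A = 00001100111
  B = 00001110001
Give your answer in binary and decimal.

Apply ^ to each column (1 where bits differ):
  00001100111
^ 00001110001
-------------
  00000010110

Answer: 00000010110 (22)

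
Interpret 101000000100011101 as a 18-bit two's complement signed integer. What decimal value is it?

MSB is 1, so the value is negative. Find the magnitude:
1. Invert bits:  010111111011100010
2. Add 1:        010111111011100011  = 98019
3. Apply sign:   -98019

Answer: -98019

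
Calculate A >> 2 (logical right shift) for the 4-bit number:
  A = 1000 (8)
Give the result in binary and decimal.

Logical shift right by 2: drop the bottom 2 bit(s), prepend 2 zero(s) on the left.
  1000  ->  keep [10], discard [00], prepend 00
= 0010

Answer: 0010 (2)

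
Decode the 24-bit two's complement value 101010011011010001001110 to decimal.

MSB is 1, so the value is negative. Find the magnitude:
1. Invert bits:  010101100100101110110001
2. Add 1:        010101100100101110110010  = 5655474
3. Apply sign:   -5655474

Answer: -5655474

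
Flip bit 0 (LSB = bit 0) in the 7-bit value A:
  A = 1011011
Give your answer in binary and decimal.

Mask = 1 << 0 = 0000001
Bit 0 of A is 1; XOR with the mask flips it to 0.
  1011011
^ 0000001
---------
  1011010

Answer: 1011010 (90)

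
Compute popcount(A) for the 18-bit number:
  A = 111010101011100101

111010101011100101
1-bits at positions (from bit 0 = LSB): 0, 2, 5, 6, 7, 9, 11, 13, 15, 16, 17
Count = 11

Answer: 11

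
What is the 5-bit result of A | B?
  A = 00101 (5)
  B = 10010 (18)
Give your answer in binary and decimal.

Apply | to each column (1 where either bit is 1):
  00101
| 10010
-------
  10111

Answer: 10111 (23)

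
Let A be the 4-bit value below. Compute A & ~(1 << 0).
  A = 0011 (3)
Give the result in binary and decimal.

Mask = ~(1 << 0) = 1110
Bit 0 of A is 1, so AND-ing with the mask clears it to 0.
  0011
& 1110
------
  0010

Answer: 0010 (2)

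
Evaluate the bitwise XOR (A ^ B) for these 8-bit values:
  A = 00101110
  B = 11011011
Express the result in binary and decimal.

Apply ^ to each column (1 where bits differ):
  00101110
^ 11011011
----------
  11110101

Answer: 11110101 (245)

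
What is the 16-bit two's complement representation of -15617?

1. Binary of +15617:  0011110100000001
2. Invert bits:     1100001011111110
3. Add 1:           1100001011111111

Answer: 1100001011111111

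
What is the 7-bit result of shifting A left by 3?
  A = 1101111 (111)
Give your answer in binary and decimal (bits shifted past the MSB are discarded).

Shift left by 3: drop the top 3 bit(s), append 3 zero(s) on the right.
  1101111  ->  discard [110], keep [1111], append 000
= 1111000

Answer: 1111000 (120)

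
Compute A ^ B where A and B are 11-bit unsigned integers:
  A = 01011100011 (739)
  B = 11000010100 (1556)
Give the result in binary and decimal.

Apply ^ to each column (1 where bits differ):
  01011100011
^ 11000010100
-------------
  10011110111

Answer: 10011110111 (1271)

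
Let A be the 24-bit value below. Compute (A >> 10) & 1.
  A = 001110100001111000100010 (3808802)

Bit 10 is the 11th from the right.
  001110100001111000100010
               ^
That bit is 1.

Answer: 1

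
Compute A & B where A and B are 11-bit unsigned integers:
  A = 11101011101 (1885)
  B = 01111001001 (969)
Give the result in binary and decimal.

Apply & to each column (1 only where both bits are 1):
  11101011101
& 01111001001
-------------
  01101001001

Answer: 01101001001 (841)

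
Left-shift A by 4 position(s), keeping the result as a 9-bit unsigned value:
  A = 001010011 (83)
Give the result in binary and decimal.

Shift left by 4: drop the top 4 bit(s), append 4 zero(s) on the right.
  001010011  ->  discard [0010], keep [10011], append 0000
= 100110000

Answer: 100110000 (304)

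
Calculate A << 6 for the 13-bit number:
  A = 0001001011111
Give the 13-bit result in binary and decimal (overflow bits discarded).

Shift left by 6: drop the top 6 bit(s), append 6 zero(s) on the right.
  0001001011111  ->  discard [000100], keep [1011111], append 000000
= 1011111000000

Answer: 1011111000000 (6080)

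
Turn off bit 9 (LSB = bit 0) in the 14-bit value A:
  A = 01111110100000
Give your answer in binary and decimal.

Mask = ~(1 << 9) = 11110111111111
Bit 9 of A is 1, so AND-ing with the mask clears it to 0.
  01111110100000
& 11110111111111
----------------
  01110110100000

Answer: 01110110100000 (7584)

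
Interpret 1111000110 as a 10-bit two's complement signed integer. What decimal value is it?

MSB is 1, so the value is negative. Find the magnitude:
1. Invert bits:  0000111001
2. Add 1:        0000111010  = 58
3. Apply sign:   -58

Answer: -58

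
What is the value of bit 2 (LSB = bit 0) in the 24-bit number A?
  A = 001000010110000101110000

Bit 2 is the 3rd from the right.
  001000010110000101110000
                       ^
That bit is 0.

Answer: 0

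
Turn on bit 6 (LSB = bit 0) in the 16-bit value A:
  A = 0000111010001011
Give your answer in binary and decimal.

Mask = 1 << 6 = 0000000001000000
Bit 6 of A is 0, so OR-ing with the mask flips it to 1.
  0000111010001011
| 0000000001000000
------------------
  0000111011001011

Answer: 0000111011001011 (3787)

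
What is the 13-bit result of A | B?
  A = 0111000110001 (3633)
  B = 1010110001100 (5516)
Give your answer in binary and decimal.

Apply | to each column (1 where either bit is 1):
  0111000110001
| 1010110001100
---------------
  1111110111101

Answer: 1111110111101 (8125)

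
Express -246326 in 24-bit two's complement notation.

1. Binary of +246326:  000000111100001000110110
2. Invert bits:     111111000011110111001001
3. Add 1:           111111000011110111001010

Answer: 111111000011110111001010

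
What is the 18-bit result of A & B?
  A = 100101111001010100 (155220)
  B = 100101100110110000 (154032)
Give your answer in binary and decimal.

Apply & to each column (1 only where both bits are 1):
  100101111001010100
& 100101100110110000
--------------------
  100101100000010000

Answer: 100101100000010000 (153616)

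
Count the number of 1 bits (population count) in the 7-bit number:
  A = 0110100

0110100
1-bits at positions (from bit 0 = LSB): 2, 4, 5
Count = 3

Answer: 3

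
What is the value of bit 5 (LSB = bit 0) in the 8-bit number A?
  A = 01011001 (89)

Bit 5 is the 6th from the right.
  01011001
    ^
That bit is 0.

Answer: 0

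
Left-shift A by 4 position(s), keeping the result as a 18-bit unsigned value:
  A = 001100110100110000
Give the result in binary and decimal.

Shift left by 4: drop the top 4 bit(s), append 4 zero(s) on the right.
  001100110100110000  ->  discard [0011], keep [00110100110000], append 0000
= 001101001100000000

Answer: 001101001100000000 (54016)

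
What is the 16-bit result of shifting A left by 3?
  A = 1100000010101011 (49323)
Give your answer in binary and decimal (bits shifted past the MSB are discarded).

Shift left by 3: drop the top 3 bit(s), append 3 zero(s) on the right.
  1100000010101011  ->  discard [110], keep [0000010101011], append 000
= 0000010101011000

Answer: 0000010101011000 (1368)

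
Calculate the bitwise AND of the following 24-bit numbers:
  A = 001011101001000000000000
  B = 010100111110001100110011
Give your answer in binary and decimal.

Apply & to each column (1 only where both bits are 1):
  001011101001000000000000
& 010100111110001100110011
--------------------------
  000000101000000000000000

Answer: 000000101000000000000000 (163840)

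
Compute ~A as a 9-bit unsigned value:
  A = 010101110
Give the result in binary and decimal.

Flip each bit (0->1, 1->0):
  010101110
  101010001

Answer: 101010001 (337)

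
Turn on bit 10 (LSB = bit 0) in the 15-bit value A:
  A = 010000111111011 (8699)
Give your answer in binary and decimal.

Mask = 1 << 10 = 000010000000000
Bit 10 of A is 0, so OR-ing with the mask flips it to 1.
  010000111111011
| 000010000000000
-----------------
  010010111111011

Answer: 010010111111011 (9723)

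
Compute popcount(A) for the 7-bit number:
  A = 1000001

1000001
1-bits at positions (from bit 0 = LSB): 0, 6
Count = 2

Answer: 2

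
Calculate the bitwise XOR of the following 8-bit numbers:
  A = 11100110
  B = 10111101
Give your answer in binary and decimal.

Apply ^ to each column (1 where bits differ):
  11100110
^ 10111101
----------
  01011011

Answer: 01011011 (91)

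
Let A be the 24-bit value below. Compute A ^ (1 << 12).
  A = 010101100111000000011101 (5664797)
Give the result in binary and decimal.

Mask = 1 << 12 = 000000000001000000000000
Bit 12 of A is 1; XOR with the mask flips it to 0.
  010101100111000000011101
^ 000000000001000000000000
--------------------------
  010101100110000000011101

Answer: 010101100110000000011101 (5660701)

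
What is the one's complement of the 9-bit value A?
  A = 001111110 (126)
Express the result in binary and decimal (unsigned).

Flip each bit (0->1, 1->0):
  001111110
  110000001

Answer: 110000001 (385)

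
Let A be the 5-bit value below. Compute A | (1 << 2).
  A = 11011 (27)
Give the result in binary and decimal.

Mask = 1 << 2 = 00100
Bit 2 of A is 0, so OR-ing with the mask flips it to 1.
  11011
| 00100
-------
  11111

Answer: 11111 (31)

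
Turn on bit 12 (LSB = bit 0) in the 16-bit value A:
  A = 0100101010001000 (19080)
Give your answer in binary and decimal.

Mask = 1 << 12 = 0001000000000000
Bit 12 of A is 0, so OR-ing with the mask flips it to 1.
  0100101010001000
| 0001000000000000
------------------
  0101101010001000

Answer: 0101101010001000 (23176)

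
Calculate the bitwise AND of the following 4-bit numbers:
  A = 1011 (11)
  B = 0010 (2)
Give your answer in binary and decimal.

Apply & to each column (1 only where both bits are 1):
  1011
& 0010
------
  0010

Answer: 0010 (2)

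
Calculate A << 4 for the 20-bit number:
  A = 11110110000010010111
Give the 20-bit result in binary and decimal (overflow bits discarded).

Shift left by 4: drop the top 4 bit(s), append 4 zero(s) on the right.
  11110110000010010111  ->  discard [1111], keep [0110000010010111], append 0000
= 01100000100101110000

Answer: 01100000100101110000 (395632)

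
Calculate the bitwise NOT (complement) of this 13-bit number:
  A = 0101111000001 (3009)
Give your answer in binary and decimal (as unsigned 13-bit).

Flip each bit (0->1, 1->0):
  0101111000001
  1010000111110

Answer: 1010000111110 (5182)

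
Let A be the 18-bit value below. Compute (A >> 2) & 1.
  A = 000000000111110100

Bit 2 is the 3rd from the right.
  000000000111110100
                 ^
That bit is 1.

Answer: 1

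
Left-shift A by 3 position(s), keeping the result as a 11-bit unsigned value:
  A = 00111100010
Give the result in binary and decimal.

Shift left by 3: drop the top 3 bit(s), append 3 zero(s) on the right.
  00111100010  ->  discard [001], keep [11100010], append 000
= 11100010000

Answer: 11100010000 (1808)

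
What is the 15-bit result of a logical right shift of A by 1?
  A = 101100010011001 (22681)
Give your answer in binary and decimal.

Logical shift right by 1: drop the bottom 1 bit(s), prepend 1 zero(s) on the left.
  101100010011001  ->  keep [10110001001100], discard [1], prepend 0
= 010110001001100

Answer: 010110001001100 (11340)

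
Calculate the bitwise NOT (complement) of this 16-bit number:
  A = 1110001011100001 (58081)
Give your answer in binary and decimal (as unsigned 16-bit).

Flip each bit (0->1, 1->0):
  1110001011100001
  0001110100011110

Answer: 0001110100011110 (7454)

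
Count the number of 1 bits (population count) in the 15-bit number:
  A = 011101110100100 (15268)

011101110100100
1-bits at positions (from bit 0 = LSB): 2, 5, 7, 8, 9, 11, 12, 13
Count = 8

Answer: 8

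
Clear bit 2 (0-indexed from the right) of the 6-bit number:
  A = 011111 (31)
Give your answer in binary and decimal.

Mask = ~(1 << 2) = 111011
Bit 2 of A is 1, so AND-ing with the mask clears it to 0.
  011111
& 111011
--------
  011011

Answer: 011011 (27)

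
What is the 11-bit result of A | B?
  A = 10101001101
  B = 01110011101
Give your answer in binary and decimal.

Apply | to each column (1 where either bit is 1):
  10101001101
| 01110011101
-------------
  11111011101

Answer: 11111011101 (2013)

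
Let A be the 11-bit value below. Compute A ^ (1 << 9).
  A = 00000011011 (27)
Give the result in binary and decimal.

Mask = 1 << 9 = 01000000000
Bit 9 of A is 0; XOR with the mask flips it to 1.
  00000011011
^ 01000000000
-------------
  01000011011

Answer: 01000011011 (539)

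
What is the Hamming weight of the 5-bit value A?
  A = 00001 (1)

00001
1-bits at positions (from bit 0 = LSB): 0
Count = 1

Answer: 1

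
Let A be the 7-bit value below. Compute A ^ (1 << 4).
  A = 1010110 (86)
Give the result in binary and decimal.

Mask = 1 << 4 = 0010000
Bit 4 of A is 1; XOR with the mask flips it to 0.
  1010110
^ 0010000
---------
  1000110

Answer: 1000110 (70)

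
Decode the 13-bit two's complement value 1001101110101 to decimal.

MSB is 1, so the value is negative. Find the magnitude:
1. Invert bits:  0110010001010
2. Add 1:        0110010001011  = 3211
3. Apply sign:   -3211

Answer: -3211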